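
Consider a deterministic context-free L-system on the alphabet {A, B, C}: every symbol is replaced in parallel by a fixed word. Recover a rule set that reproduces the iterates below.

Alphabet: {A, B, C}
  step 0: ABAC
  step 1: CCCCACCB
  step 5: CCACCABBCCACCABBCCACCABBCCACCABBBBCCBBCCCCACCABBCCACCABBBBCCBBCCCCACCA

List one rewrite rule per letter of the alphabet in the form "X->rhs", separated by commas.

  step 0 ⇒ step 1: ABAC ⇒ CC·CCA·CC·B
    A ↦ CC
    B ↦ CCA
    C ↦ B

A->CC, B->CCA, C->B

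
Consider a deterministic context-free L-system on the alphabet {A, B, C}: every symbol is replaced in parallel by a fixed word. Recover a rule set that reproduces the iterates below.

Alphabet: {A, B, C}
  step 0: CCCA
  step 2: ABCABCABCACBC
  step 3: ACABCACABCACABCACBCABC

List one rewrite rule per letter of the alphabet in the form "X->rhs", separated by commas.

A->AC, B->A, C->BC

  step 2 ⇒ step 3: ABCABCABCACBC ⇒ AC·A·BC·AC·A·BC·AC·A·BC·AC·BC·A·BC
    A ↦ AC
    B ↦ A
    C ↦ BC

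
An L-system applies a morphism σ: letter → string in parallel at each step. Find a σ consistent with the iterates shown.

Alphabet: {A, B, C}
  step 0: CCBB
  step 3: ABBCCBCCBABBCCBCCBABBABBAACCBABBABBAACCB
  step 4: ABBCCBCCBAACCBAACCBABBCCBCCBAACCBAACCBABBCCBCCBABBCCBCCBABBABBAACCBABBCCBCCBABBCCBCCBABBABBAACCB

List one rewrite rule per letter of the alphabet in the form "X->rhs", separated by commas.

A->ABB, B->CCB, C->A

  step 3 ⇒ step 4: ABBCCBCCBABBCCBCCBABBABBAACCBABBABBAACCB ⇒ ABB·CCB·CCB·A·A·CCB·A·A·CCB·ABB·CCB·CCB·A·A·CCB·A·A·CCB·ABB·CCB·CCB·ABB·CCB·CCB·ABB·ABB·A·A·CCB·ABB·CCB·CCB·ABB·CCB·CCB·ABB·ABB·A·A·CCB
    A ↦ ABB
    B ↦ CCB
    C ↦ A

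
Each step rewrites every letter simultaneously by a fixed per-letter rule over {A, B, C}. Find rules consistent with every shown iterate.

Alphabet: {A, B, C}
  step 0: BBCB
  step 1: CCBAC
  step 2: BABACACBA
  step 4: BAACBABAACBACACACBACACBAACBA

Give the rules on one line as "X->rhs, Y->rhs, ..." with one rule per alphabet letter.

A->AC, B->C, C->BA

  step 1 ⇒ step 2: CCBAC ⇒ BA·BA·C·AC·BA
    A ↦ AC
    B ↦ C
    C ↦ BA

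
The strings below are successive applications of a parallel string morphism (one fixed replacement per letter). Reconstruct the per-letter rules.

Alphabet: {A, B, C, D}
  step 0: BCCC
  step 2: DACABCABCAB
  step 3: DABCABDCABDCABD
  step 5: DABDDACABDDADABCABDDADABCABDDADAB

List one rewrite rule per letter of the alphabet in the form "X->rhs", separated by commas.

  step 2 ⇒ step 3: DACABCABCAB ⇒ DA·B·CA·B·D·CA·B·D·CA·B·D
    A ↦ B
    B ↦ D
    C ↦ CA
    D ↦ DA

A->B, B->D, C->CA, D->DA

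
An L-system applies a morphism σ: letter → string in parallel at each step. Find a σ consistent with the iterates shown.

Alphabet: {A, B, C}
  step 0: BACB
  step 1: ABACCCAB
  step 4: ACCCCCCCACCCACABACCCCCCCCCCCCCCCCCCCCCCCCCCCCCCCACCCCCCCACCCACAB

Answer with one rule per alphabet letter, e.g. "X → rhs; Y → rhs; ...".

A->AC, B->AB, C->CC

  step 0 ⇒ step 1: BACB ⇒ AB·AC·CC·AB
    A ↦ AC
    B ↦ AB
    C ↦ CC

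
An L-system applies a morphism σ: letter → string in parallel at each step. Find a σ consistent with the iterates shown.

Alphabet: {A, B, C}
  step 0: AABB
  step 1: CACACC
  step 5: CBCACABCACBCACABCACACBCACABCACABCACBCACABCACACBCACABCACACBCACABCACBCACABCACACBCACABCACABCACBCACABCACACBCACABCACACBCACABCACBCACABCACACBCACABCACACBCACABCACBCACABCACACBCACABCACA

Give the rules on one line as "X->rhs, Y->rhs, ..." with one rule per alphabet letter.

A->CA, B->C, C->BCA

  step 0 ⇒ step 1: AABB ⇒ CA·CA·C·C
    A ↦ CA
    B ↦ C
    C ↦ BCA  (constrained at step 1)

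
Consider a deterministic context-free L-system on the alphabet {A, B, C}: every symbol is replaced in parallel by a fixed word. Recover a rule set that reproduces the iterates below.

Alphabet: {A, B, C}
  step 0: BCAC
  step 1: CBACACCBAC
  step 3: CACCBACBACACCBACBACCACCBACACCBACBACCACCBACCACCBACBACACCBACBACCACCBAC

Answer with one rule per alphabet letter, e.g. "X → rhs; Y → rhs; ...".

A->ACC, B->C, C->BAC

  step 0 ⇒ step 1: BCAC ⇒ C·BAC·ACC·BAC
    A ↦ ACC
    B ↦ C
    C ↦ BAC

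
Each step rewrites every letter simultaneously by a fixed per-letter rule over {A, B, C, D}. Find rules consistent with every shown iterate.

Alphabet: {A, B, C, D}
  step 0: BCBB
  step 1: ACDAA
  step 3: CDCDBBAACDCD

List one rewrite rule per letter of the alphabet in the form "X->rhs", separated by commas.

A->C, B->A, C->CD, D->BB

  step 0 ⇒ step 1: BCBB ⇒ A·CD·A·A
    B ↦ A
    C ↦ CD
    A ↦ C  (constrained at step 1)
    D ↦ BB  (constrained at step 1)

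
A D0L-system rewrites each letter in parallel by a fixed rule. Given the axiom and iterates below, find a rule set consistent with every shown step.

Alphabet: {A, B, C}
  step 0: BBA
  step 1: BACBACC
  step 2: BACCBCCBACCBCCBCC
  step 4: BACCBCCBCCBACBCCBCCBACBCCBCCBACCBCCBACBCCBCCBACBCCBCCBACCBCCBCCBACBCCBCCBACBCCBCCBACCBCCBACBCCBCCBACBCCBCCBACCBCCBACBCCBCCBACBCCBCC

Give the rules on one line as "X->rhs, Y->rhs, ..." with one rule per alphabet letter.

A->C, B->BAC, C->BCC

  step 1 ⇒ step 2: BACBACC ⇒ BAC·C·BCC·BAC·C·BCC·BCC
    A ↦ C
    B ↦ BAC
    C ↦ BCC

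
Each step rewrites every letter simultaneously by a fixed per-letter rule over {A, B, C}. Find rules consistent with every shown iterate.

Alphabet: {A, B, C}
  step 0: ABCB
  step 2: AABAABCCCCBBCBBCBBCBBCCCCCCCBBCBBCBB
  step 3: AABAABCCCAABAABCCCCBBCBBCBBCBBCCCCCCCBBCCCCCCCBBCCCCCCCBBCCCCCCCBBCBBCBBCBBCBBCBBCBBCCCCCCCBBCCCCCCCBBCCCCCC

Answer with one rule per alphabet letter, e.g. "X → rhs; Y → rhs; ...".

A->AAB, B->CCC, C->CBB

  step 2 ⇒ step 3: AABAABCCCCBBCBBCBBCBBCCCCCCCBBCBBCBB ⇒ AAB·AAB·CCC·AAB·AAB·CCC·CBB·CBB·CBB·CBB·CCC·CCC·CBB·CCC·CCC·CBB·CCC·CCC·CBB·CCC·CCC·CBB·CBB·CBB·CBB·CBB·CBB·CBB·CCC·CCC·CBB·CCC·CCC·CBB·CCC·CCC
    A ↦ AAB
    B ↦ CCC
    C ↦ CBB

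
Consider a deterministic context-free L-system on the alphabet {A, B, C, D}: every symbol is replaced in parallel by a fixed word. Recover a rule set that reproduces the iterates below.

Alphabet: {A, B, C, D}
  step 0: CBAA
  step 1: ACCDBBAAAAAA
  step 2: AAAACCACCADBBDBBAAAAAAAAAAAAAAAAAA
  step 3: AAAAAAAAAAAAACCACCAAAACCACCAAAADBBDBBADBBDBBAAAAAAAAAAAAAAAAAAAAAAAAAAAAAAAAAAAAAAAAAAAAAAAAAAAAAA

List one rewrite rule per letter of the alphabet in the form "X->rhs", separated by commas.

  step 2 ⇒ step 3: AAAACCACCADBBDBBAAAAAAAAAAAAAAAAAA ⇒ AAA·AAA·AAA·AAA·ACC·ACC·AAA·ACC·ACC·AAA·A·DBB·DBB·A·DBB·DBB·AAA·AAA·AAA·AAA·AAA·AAA·AAA·AAA·AAA·AAA·AAA·AAA·AAA·AAA·AAA·AAA·AAA·AAA
    A ↦ AAA
    B ↦ DBB
    C ↦ ACC
    D ↦ A

A->AAA, B->DBB, C->ACC, D->A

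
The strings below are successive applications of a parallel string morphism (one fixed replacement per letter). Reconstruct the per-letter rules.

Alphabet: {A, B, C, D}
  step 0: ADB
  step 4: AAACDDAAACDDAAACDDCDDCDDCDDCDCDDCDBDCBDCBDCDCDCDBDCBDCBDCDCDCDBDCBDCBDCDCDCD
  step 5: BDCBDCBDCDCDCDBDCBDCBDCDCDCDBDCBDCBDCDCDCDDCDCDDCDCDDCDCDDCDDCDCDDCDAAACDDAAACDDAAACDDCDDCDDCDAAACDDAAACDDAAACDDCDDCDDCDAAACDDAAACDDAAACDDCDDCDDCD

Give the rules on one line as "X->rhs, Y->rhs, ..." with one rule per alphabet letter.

A->BDC, B->AAA, C->D, D->CD

  step 4 ⇒ step 5: AAACDDAAACDDAAACDDCDDCDDCDDCDCDDCDBDCBDCBDCDCDCDBDCBDCBDCDCDCDBDCBDCBDCDCDCD ⇒ BDC·BDC·BDC·D·CD·CD·BDC·BDC·BDC·D·CD·CD·BDC·BDC·BDC·D·CD·CD·D·CD·CD·D·CD·CD·D·CD·CD·D·CD·D·CD·CD·D·CD·AAA·CD·D·AAA·CD·D·AAA·CD·D·CD·D·CD·D·CD·AAA·CD·D·AAA·CD·D·AAA·CD·D·CD·D·CD·D·CD·AAA·CD·D·AAA·CD·D·AAA·CD·D·CD·D·CD·D·CD
    A ↦ BDC
    B ↦ AAA
    C ↦ D
    D ↦ CD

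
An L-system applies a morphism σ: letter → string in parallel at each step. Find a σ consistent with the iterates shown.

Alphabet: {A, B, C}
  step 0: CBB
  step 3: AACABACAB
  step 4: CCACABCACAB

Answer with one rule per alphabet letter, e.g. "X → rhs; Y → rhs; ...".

A->C, B->AB, C->A

  step 3 ⇒ step 4: AACABACAB ⇒ C·C·A·C·AB·C·A·C·AB
    A ↦ C
    B ↦ AB
    C ↦ A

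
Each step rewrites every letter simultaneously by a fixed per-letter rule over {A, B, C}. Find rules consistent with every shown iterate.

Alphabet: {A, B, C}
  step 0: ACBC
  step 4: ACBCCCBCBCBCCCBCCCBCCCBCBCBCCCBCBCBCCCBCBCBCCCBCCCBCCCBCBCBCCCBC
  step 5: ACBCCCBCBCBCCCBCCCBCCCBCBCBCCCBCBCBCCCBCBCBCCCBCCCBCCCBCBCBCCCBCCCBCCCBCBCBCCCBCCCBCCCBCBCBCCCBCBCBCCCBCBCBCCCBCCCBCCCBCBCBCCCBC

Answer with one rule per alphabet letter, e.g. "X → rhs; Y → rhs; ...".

  step 4 ⇒ step 5: ACBCCCBCBCBCCCBCCCBCCCBCBCBCCCBCBCBCCCBCBCBCCCBCCCBCCCBCBCBCCCBC ⇒ AC·BC·CC·BC·BC·BC·CC·BC·CC·BC·CC·BC·BC·BC·CC·BC·BC·BC·CC·BC·BC·BC·CC·BC·CC·BC·CC·BC·BC·BC·CC·BC·CC·BC·CC·BC·BC·BC·CC·BC·CC·BC·CC·BC·BC·BC·CC·BC·BC·BC·CC·BC·BC·BC·CC·BC·CC·BC·CC·BC·BC·BC·CC·BC
    A ↦ AC
    B ↦ CC
    C ↦ BC

A->AC, B->CC, C->BC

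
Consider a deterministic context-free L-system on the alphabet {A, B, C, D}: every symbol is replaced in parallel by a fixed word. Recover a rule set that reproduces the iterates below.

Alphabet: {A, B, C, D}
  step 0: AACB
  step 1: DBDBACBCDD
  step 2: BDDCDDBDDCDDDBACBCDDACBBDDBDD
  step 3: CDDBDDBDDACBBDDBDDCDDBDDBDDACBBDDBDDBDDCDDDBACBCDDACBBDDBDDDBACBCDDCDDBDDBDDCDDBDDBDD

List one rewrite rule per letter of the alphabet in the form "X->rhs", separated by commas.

  step 2 ⇒ step 3: BDDCDDBDDCDDDBACBCDDACBBDDBDD ⇒ CDD·BDD·BDD·ACB·BDD·BDD·CDD·BDD·BDD·ACB·BDD·BDD·BDD·CDD·DB·ACB·CDD·ACB·BDD·BDD·DB·ACB·CDD·CDD·BDD·BDD·CDD·BDD·BDD
    A ↦ DB
    B ↦ CDD
    C ↦ ACB
    D ↦ BDD

A->DB, B->CDD, C->ACB, D->BDD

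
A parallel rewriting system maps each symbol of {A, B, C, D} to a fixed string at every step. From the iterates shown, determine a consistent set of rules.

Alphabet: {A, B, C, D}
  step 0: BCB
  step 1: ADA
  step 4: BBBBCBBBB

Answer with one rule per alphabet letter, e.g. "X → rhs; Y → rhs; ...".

A->BB, B->A, C->D, D->C

  step 0 ⇒ step 1: BCB ⇒ A·D·A
    B ↦ A
    C ↦ D
    A ↦ BB  (constrained at step 1)
    D ↦ C  (constrained at step 1)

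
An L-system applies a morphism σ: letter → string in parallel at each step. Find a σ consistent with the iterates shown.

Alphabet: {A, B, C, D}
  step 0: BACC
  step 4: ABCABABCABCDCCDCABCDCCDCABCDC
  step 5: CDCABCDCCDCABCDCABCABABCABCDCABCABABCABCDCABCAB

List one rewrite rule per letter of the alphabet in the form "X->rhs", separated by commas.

  step 4 ⇒ step 5: ABCABABCABCDCCDCABCDCCDCABCDC ⇒ CD·C·AB·CD·C·CD·C·AB·CD·C·AB·C·AB·AB·C·AB·CD·C·AB·C·AB·AB·C·AB·CD·C·AB·C·AB
    A ↦ CD
    B ↦ C
    C ↦ AB
    D ↦ C

A->CD, B->C, C->AB, D->C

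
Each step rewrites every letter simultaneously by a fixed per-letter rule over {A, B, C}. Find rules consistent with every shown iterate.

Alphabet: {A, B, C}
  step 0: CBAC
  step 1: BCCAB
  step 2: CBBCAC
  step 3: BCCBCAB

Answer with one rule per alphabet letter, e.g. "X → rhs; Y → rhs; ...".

  step 2 ⇒ step 3: CBBCAC ⇒ B·C·C·B·CA·B
    A ↦ CA
    B ↦ C
    C ↦ B

A->CA, B->C, C->B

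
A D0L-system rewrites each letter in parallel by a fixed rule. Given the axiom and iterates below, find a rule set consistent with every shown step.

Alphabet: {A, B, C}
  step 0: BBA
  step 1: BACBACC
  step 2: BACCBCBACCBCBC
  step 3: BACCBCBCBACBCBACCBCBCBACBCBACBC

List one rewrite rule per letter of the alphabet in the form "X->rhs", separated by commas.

  step 2 ⇒ step 3: BACCBCBACCBCBC ⇒ BAC·C·BC·BC·BAC·BC·BAC·C·BC·BC·BAC·BC·BAC·BC
    A ↦ C
    B ↦ BAC
    C ↦ BC

A->C, B->BAC, C->BC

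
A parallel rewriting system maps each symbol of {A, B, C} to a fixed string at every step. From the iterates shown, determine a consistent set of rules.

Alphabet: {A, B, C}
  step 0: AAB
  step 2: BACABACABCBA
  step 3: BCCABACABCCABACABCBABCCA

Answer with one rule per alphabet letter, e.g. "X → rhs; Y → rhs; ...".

  step 2 ⇒ step 3: BACABACABCBA ⇒ BC·CA·BA·CA·BC·CA·BA·CA·BC·BA·BC·CA
    A ↦ CA
    B ↦ BC
    C ↦ BA

A->CA, B->BC, C->BA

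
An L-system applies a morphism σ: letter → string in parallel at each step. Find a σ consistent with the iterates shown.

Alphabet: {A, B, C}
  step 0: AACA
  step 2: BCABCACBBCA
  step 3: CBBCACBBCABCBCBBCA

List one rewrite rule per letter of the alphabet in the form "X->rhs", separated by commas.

  step 2 ⇒ step 3: BCABCACBBCA ⇒ CB·B·CA·CB·B·CA·B·CB·CB·B·CA
    A ↦ CA
    B ↦ CB
    C ↦ B

A->CA, B->CB, C->B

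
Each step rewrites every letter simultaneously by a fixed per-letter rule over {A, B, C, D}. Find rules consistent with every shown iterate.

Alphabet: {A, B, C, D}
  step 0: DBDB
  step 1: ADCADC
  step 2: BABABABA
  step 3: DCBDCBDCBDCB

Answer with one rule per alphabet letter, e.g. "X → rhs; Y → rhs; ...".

A->B, B->DC, C->BA, D->A

  step 2 ⇒ step 3: BABABABA ⇒ DC·B·DC·B·DC·B·DC·B
    A ↦ B
    B ↦ DC
  step 1 ⇒ step 2: ADCADC ⇒ B·A·BA·B·A·BA
    C ↦ BA
  step 0 ⇒ step 1: DBDB ⇒ A·DC·A·DC
    D ↦ A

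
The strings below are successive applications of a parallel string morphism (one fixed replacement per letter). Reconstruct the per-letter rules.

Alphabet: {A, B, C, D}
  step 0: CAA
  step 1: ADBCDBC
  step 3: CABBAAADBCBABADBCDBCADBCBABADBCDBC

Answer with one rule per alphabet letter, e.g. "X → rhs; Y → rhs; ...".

A->DBC, B->BA, C->A, D->CAB

  step 0 ⇒ step 1: CAA ⇒ A·DBC·DBC
    A ↦ DBC
    C ↦ A
    B ↦ BA  (constrained at step 1)
    D ↦ CAB  (constrained at step 1)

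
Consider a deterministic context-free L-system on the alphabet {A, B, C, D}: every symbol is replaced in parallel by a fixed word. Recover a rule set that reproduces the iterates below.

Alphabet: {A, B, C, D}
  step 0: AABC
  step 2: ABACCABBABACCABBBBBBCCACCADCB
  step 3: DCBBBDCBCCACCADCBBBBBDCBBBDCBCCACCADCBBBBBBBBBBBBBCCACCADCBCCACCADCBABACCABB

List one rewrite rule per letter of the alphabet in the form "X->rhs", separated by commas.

A->DCB, B->BB, C->CCA, D->ABA

  step 2 ⇒ step 3: ABACCABBABACCABBBBBBCCACCADCB ⇒ DCB·BB·DCB·CCA·CCA·DCB·BB·BB·DCB·BB·DCB·CCA·CCA·DCB·BB·BB·BB·BB·BB·BB·CCA·CCA·DCB·CCA·CCA·DCB·ABA·CCA·BB
    A ↦ DCB
    B ↦ BB
    C ↦ CCA
    D ↦ ABA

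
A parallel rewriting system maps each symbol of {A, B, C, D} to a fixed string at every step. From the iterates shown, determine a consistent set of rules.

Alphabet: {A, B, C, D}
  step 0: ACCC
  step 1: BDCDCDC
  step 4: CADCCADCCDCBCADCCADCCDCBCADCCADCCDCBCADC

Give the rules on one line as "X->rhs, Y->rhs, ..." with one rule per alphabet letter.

  step 0 ⇒ step 1: ACCC ⇒ B·DC·DC·DC
    A ↦ B
    C ↦ DC
    B ↦ C  (constrained at step 1)
    D ↦ CA  (constrained at step 1)

A->B, B->C, C->DC, D->CA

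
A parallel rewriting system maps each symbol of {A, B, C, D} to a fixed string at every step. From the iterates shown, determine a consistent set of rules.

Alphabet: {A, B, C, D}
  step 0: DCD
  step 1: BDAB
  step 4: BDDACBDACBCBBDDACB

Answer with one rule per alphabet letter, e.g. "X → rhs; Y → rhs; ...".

  step 0 ⇒ step 1: DCD ⇒ B·DA·B
    C ↦ DA
    D ↦ B
    A ↦ D  (constrained at step 1)
    B ↦ CB  (constrained at step 1)

A->D, B->CB, C->DA, D->B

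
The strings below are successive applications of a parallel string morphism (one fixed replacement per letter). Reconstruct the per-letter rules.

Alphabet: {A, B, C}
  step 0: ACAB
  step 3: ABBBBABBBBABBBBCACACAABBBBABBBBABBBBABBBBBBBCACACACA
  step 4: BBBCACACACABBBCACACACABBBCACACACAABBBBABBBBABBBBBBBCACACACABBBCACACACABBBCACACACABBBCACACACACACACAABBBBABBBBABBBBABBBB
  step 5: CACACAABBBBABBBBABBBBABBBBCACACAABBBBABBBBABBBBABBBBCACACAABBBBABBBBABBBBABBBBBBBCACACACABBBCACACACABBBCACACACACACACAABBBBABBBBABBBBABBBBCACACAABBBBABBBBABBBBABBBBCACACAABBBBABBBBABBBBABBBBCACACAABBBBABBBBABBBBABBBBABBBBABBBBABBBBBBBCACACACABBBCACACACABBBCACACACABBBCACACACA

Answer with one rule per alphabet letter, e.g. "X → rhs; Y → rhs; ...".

A->BBB, B->CA, C->AB

  step 4 ⇒ step 5: BBBCACACACABBBCACACACABBBCACACACAABBBBABBBBABBBBBBBCACACACABBBCACACACABBBCACACACABBBCACACACACACACAABBBBABBBBABBBBABBBB ⇒ CA·CA·CA·AB·BBB·AB·BBB·AB·BBB·AB·BBB·CA·CA·CA·AB·BBB·AB·BBB·AB·BBB·AB·BBB·CA·CA·CA·AB·BBB·AB·BBB·AB·BBB·AB·BBB·BBB·CA·CA·CA·CA·BBB·CA·CA·CA·CA·BBB·CA·CA·CA·CA·CA·CA·CA·AB·BBB·AB·BBB·AB·BBB·AB·BBB·CA·CA·CA·AB·BBB·AB·BBB·AB·BBB·AB·BBB·CA·CA·CA·AB·BBB·AB·BBB·AB·BBB·AB·BBB·CA·CA·CA·AB·BBB·AB·BBB·AB·BBB·AB·BBB·AB·BBB·AB·BBB·AB·BBB·BBB·CA·CA·CA·CA·BBB·CA·CA·CA·CA·BBB·CA·CA·CA·CA·BBB·CA·CA·CA·CA
    A ↦ BBB
    B ↦ CA
    C ↦ AB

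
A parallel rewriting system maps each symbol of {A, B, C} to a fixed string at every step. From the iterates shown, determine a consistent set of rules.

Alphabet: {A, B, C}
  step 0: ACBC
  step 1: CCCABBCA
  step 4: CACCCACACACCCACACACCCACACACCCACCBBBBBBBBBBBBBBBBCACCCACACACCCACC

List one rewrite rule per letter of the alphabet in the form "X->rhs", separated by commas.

  step 0 ⇒ step 1: ACBC ⇒ CC·CA·BB·CA
    A ↦ CC
    B ↦ BB
    C ↦ CA

A->CC, B->BB, C->CA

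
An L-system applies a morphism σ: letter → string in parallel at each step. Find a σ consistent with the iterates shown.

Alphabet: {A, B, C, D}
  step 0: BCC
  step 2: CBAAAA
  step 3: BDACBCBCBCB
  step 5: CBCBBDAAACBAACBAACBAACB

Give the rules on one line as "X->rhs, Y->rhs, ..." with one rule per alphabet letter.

A->CB, B->A, C->BD, D->A

  step 2 ⇒ step 3: CBAAAA ⇒ BD·A·CB·CB·CB·CB
    A ↦ CB
    B ↦ A
    C ↦ BD
    D ↦ A  (constrained at step 3)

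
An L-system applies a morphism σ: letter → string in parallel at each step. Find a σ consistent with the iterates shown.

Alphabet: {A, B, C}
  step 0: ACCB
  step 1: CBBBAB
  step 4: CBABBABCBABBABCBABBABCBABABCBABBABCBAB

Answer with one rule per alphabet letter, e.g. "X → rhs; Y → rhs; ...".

A->CB, B->AB, C->B

  step 0 ⇒ step 1: ACCB ⇒ CB·B·B·AB
    A ↦ CB
    B ↦ AB
    C ↦ B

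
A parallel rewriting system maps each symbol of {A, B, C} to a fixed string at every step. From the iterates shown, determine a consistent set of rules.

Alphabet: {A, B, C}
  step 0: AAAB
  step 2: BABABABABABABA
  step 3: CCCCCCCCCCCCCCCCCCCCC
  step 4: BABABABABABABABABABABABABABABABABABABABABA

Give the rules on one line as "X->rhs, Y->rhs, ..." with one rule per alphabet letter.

  step 3 ⇒ step 4: CCCCCCCCCCCCCCCCCCCCC ⇒ BA·BA·BA·BA·BA·BA·BA·BA·BA·BA·BA·BA·BA·BA·BA·BA·BA·BA·BA·BA·BA
    C ↦ BA
  step 2 ⇒ step 3: BABABABABABABA ⇒ C·CC·C·CC·C·CC·C·CC·C·CC·C·CC·C·CC
    A ↦ CC
  step 2 ⇒ step 3: BABABABABABABA ⇒ C·CC·C·CC·C·CC·C·CC·C·CC·C·CC·C·CC
    B ↦ C

A->CC, B->C, C->BA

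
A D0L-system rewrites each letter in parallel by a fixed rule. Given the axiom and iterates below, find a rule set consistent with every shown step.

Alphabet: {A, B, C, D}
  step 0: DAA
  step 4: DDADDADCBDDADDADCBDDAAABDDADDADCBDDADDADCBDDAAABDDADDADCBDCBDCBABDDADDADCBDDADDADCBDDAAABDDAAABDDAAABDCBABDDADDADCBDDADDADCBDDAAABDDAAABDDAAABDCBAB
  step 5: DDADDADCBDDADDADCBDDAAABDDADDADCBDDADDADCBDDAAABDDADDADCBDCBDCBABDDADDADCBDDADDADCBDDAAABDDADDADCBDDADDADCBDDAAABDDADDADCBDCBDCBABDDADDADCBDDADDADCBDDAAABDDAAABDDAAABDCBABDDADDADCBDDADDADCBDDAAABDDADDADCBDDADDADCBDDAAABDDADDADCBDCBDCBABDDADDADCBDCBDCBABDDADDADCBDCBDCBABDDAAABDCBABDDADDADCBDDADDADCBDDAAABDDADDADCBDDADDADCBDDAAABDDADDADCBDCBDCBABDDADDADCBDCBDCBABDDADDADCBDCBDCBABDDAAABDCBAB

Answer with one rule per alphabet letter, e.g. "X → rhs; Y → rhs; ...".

A->DCB, B->AB, C->A, D->DDA

  step 4 ⇒ step 5: DDADDADCBDDADDADCBDDAAABDDADDADCBDDADDADCBDDAAABDDADDADCBDCBDCBABDDADDADCBDDADDADCBDDAAABDDAAABDDAAABDCBABDDADDADCBDDADDADCBDDAAABDDAAABDDAAABDCBAB ⇒ DDA·DDA·DCB·DDA·DDA·DCB·DDA·A·AB·DDA·DDA·DCB·DDA·DDA·DCB·DDA·A·AB·DDA·DDA·DCB·DCB·DCB·AB·DDA·DDA·DCB·DDA·DDA·DCB·DDA·A·AB·DDA·DDA·DCB·DDA·DDA·DCB·DDA·A·AB·DDA·DDA·DCB·DCB·DCB·AB·DDA·DDA·DCB·DDA·DDA·DCB·DDA·A·AB·DDA·A·AB·DDA·A·AB·DCB·AB·DDA·DDA·DCB·DDA·DDA·DCB·DDA·A·AB·DDA·DDA·DCB·DDA·DDA·DCB·DDA·A·AB·DDA·DDA·DCB·DCB·DCB·AB·DDA·DDA·DCB·DCB·DCB·AB·DDA·DDA·DCB·DCB·DCB·AB·DDA·A·AB·DCB·AB·DDA·DDA·DCB·DDA·DDA·DCB·DDA·A·AB·DDA·DDA·DCB·DDA·DDA·DCB·DDA·A·AB·DDA·DDA·DCB·DCB·DCB·AB·DDA·DDA·DCB·DCB·DCB·AB·DDA·DDA·DCB·DCB·DCB·AB·DDA·A·AB·DCB·AB
    A ↦ DCB
    B ↦ AB
    C ↦ A
    D ↦ DDA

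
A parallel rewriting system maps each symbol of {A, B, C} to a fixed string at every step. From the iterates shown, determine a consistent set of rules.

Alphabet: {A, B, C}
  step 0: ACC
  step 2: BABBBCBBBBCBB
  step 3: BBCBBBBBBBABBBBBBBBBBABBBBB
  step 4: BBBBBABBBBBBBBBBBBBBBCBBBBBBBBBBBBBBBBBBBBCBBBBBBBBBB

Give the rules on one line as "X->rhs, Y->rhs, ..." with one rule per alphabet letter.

A->C, B->BB, C->BAB

  step 3 ⇒ step 4: BBCBBBBBBBABBBBBBBBBBABBBBB ⇒ BB·BB·BAB·BB·BB·BB·BB·BB·BB·BB·C·BB·BB·BB·BB·BB·BB·BB·BB·BB·BB·C·BB·BB·BB·BB·BB
    A ↦ C
    B ↦ BB
    C ↦ BAB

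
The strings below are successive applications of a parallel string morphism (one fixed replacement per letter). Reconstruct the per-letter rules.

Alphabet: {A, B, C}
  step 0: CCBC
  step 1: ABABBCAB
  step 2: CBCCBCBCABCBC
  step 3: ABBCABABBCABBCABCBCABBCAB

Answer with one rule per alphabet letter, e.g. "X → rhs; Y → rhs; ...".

A->C, B->BC, C->AB

  step 2 ⇒ step 3: CBCCBCBCABCBC ⇒ AB·BC·AB·AB·BC·AB·BC·AB·C·BC·AB·BC·AB
    A ↦ C
    B ↦ BC
    C ↦ AB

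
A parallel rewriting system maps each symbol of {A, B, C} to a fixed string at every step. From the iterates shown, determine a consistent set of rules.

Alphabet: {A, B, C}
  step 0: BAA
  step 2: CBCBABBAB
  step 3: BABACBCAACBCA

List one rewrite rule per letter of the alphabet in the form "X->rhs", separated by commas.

  step 2 ⇒ step 3: CBCBABBAB ⇒ B·A·B·A·CBC·A·A·CBC·A
    A ↦ CBC
    B ↦ A
    C ↦ B

A->CBC, B->A, C->B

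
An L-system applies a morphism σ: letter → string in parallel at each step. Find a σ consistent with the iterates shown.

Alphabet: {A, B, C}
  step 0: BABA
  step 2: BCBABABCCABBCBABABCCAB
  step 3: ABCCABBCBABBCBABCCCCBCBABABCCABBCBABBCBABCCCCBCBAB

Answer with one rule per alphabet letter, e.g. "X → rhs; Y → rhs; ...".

  step 2 ⇒ step 3: BCBABABCCABBCBABABCCAB ⇒ AB·CC·AB·BCB·AB·BCB·AB·CC·CC·BCB·AB·AB·CC·AB·BCB·AB·BCB·AB·CC·CC·BCB·AB
    A ↦ BCB
    B ↦ AB
    C ↦ CC

A->BCB, B->AB, C->CC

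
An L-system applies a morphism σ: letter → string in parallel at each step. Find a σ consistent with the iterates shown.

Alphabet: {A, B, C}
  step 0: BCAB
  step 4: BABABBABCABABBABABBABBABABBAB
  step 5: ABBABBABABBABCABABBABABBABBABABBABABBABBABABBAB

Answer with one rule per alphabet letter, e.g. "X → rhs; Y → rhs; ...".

  step 4 ⇒ step 5: BABABBABCABABBABABBABBABABBAB ⇒ AB·B·AB·B·AB·AB·B·AB·CA·B·AB·B·AB·AB·B·AB·B·AB·AB·B·AB·AB·B·AB·B·AB·AB·B·AB
    A ↦ B
    B ↦ AB
    C ↦ CA

A->B, B->AB, C->CA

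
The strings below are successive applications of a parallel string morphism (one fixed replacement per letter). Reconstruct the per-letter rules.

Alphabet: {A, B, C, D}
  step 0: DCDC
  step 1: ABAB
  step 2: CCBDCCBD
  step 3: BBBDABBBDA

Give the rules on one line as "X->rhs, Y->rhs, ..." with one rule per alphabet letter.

  step 2 ⇒ step 3: CCBDCCBD ⇒ B·B·BD·A·B·B·BD·A
    B ↦ BD
    C ↦ B
    D ↦ A
  step 1 ⇒ step 2: ABAB ⇒ CC·BD·CC·BD
    A ↦ CC

A->CC, B->BD, C->B, D->A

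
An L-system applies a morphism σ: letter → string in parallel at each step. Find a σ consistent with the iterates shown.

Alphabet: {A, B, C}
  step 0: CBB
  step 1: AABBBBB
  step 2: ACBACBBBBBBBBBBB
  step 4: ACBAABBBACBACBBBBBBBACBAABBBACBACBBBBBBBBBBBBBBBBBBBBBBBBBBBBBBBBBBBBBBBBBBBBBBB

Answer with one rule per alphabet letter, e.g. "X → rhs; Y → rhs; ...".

A->ACB, B->BB, C->AAB

  step 1 ⇒ step 2: AABBBBB ⇒ ACB·ACB·BB·BB·BB·BB·BB
    A ↦ ACB
    B ↦ BB
  step 0 ⇒ step 1: CBB ⇒ AAB·BB·BB
    C ↦ AAB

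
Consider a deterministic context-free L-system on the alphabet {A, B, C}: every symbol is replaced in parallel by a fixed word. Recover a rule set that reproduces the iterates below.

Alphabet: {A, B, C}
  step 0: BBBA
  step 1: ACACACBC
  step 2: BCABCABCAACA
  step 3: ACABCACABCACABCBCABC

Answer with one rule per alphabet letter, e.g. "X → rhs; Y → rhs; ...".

A->BC, B->AC, C->A

  step 2 ⇒ step 3: BCABCABCAACA ⇒ AC·A·BC·AC·A·BC·AC·A·BC·BC·A·BC
    A ↦ BC
    B ↦ AC
    C ↦ A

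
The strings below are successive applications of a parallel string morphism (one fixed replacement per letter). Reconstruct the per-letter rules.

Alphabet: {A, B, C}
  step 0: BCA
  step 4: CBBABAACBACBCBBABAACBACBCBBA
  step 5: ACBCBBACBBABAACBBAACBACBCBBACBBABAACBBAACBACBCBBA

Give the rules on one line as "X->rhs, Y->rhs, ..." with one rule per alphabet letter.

A->BA, B->CB, C->A

  step 4 ⇒ step 5: CBBABAACBACBCBBABAACBACBCBBA ⇒ A·CB·CB·BA·CB·BA·BA·A·CB·BA·A·CB·A·CB·CB·BA·CB·BA·BA·A·CB·BA·A·CB·A·CB·CB·BA
    A ↦ BA
    B ↦ CB
    C ↦ A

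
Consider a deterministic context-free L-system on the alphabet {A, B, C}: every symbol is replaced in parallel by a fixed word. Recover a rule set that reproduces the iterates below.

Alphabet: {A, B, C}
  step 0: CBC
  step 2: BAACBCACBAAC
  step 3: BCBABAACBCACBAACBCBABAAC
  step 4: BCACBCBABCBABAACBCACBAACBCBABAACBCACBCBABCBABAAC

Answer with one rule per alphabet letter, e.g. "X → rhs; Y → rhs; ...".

  step 3 ⇒ step 4: BCBABAACBCACBAACBCBABAAC ⇒ BC·AC·BC·BA·BC·BA·BA·AC·BC·AC·BA·AC·BC·BA·BA·AC·BC·AC·BC·BA·BC·BA·BA·AC
    A ↦ BA
    B ↦ BC
    C ↦ AC

A->BA, B->BC, C->AC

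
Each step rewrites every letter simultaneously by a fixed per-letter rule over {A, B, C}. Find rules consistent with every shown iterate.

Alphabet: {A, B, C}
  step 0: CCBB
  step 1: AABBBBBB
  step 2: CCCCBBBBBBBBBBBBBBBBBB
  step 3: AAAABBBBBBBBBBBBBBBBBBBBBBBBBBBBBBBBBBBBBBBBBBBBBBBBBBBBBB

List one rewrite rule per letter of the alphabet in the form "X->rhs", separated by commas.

A->CC, B->BBB, C->A

  step 2 ⇒ step 3: CCCCBBBBBBBBBBBBBBBBBB ⇒ A·A·A·A·BBB·BBB·BBB·BBB·BBB·BBB·BBB·BBB·BBB·BBB·BBB·BBB·BBB·BBB·BBB·BBB·BBB·BBB
    B ↦ BBB
    C ↦ A
  step 1 ⇒ step 2: AABBBBBB ⇒ CC·CC·BBB·BBB·BBB·BBB·BBB·BBB
    A ↦ CC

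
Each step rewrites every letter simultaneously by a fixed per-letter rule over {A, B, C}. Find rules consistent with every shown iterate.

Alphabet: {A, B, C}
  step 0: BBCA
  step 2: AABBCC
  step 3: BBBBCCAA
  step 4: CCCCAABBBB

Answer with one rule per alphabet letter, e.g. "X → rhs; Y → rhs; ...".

  step 3 ⇒ step 4: BBBBCCAA ⇒ C·C·C·C·A·A·BB·BB
    A ↦ BB
    B ↦ C
    C ↦ A

A->BB, B->C, C->A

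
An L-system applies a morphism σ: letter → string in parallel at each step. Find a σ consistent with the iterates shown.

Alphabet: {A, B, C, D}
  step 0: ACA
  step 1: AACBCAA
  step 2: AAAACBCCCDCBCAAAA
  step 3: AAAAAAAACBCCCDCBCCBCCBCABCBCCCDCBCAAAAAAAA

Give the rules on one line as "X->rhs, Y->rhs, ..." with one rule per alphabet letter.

  step 2 ⇒ step 3: AAAACBCCCDCBCAAAA ⇒ AA·AA·AA·AA·CBC·CCD·CBC·CBC·CBC·AB·CBC·CCD·CBC·AA·AA·AA·AA
    A ↦ AA
    B ↦ CCD
    C ↦ CBC
    D ↦ AB

A->AA, B->CCD, C->CBC, D->AB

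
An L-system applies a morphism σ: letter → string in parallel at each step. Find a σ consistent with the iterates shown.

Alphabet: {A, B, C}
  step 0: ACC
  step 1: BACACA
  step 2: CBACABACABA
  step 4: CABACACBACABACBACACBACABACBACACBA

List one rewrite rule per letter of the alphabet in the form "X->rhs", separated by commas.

  step 1 ⇒ step 2: BACACA ⇒ C·BA·CA·BA·CA·BA
    A ↦ BA
    B ↦ C
    C ↦ CA

A->BA, B->C, C->CA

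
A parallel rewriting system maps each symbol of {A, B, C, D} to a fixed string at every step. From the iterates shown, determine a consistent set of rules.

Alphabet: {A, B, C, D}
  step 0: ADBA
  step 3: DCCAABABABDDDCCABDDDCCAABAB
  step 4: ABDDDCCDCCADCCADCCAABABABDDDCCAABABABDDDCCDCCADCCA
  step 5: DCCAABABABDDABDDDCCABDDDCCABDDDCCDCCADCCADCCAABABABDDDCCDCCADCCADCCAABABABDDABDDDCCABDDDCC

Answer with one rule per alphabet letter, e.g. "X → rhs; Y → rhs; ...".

A->DCC, B->A, C->D, D->AB

  step 4 ⇒ step 5: ABDDDCCDCCADCCADCCAABABABDDDCCAABABABDDDCCDCCADCCA ⇒ DCC·A·AB·AB·AB·D·D·AB·D·D·DCC·AB·D·D·DCC·AB·D·D·DCC·DCC·A·DCC·A·DCC·A·AB·AB·AB·D·D·DCC·DCC·A·DCC·A·DCC·A·AB·AB·AB·D·D·AB·D·D·DCC·AB·D·D·DCC
    A ↦ DCC
    B ↦ A
    C ↦ D
    D ↦ AB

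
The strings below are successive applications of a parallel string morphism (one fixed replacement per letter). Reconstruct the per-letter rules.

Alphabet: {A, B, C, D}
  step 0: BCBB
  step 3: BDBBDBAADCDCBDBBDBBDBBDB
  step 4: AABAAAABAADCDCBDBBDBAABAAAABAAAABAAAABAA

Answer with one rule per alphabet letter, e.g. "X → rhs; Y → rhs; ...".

  step 3 ⇒ step 4: BDBBDBAADCDCBDBBDBBDBBDB ⇒ AA·B·AA·AA·B·AA·DC·DC·B·DB·B·DB·AA·B·AA·AA·B·AA·AA·B·AA·AA·B·AA
    A ↦ DC
    B ↦ AA
    C ↦ DB
    D ↦ B

A->DC, B->AA, C->DB, D->B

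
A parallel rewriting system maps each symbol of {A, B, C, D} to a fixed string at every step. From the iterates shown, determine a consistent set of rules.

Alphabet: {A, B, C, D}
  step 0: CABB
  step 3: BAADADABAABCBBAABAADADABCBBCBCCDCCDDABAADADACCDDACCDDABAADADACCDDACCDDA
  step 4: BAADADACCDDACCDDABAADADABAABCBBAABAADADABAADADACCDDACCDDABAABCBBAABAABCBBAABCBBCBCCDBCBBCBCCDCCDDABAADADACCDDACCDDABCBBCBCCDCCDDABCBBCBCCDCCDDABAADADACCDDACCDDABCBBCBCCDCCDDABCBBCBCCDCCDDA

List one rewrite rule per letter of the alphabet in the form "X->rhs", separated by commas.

  step 3 ⇒ step 4: BAADADABAABCBBAABAADADABCBBCBCCDCCDDABAADADACCDDACCDDABAADADACCDDACCDDA ⇒ BAA·DA·DA·CCD·DA·CCD·DA·BAA·DA·DA·BAA·BCB·BAA·BAA·DA·DA·BAA·DA·DA·CCD·DA·CCD·DA·BAA·BCB·BAA·BAA·BCB·BAA·BCB·BCB·CCD·BCB·BCB·CCD·CCD·DA·BAA·DA·DA·CCD·DA·CCD·DA·BCB·BCB·CCD·CCD·DA·BCB·BCB·CCD·CCD·DA·BAA·DA·DA·CCD·DA·CCD·DA·BCB·BCB·CCD·CCD·DA·BCB·BCB·CCD·CCD·DA
    A ↦ DA
    B ↦ BAA
    C ↦ BCB
    D ↦ CCD

A->DA, B->BAA, C->BCB, D->CCD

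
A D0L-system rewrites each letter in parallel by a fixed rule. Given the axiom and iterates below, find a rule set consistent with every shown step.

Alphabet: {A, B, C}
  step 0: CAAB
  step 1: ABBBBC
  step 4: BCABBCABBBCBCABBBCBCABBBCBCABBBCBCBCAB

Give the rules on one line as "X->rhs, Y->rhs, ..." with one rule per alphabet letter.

  step 0 ⇒ step 1: CAAB ⇒ AB·B·B·BC
    A ↦ B
    B ↦ BC
    C ↦ AB

A->B, B->BC, C->AB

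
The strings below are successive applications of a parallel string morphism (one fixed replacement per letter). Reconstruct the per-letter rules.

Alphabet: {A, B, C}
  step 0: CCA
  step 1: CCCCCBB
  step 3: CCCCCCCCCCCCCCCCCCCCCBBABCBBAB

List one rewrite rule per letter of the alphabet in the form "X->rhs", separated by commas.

  step 0 ⇒ step 1: CCA ⇒ CC·CC·CBB
    A ↦ CBB
    C ↦ CC
    B ↦ AB  (constrained at step 1)

A->CBB, B->AB, C->CC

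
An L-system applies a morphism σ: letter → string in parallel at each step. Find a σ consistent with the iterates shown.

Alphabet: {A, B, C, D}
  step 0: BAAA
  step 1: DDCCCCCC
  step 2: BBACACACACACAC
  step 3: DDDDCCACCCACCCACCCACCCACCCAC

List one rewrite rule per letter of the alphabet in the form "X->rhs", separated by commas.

A->CC, B->DD, C->AC, D->B

  step 2 ⇒ step 3: BBACACACACACAC ⇒ DD·DD·CC·AC·CC·AC·CC·AC·CC·AC·CC·AC·CC·AC
    A ↦ CC
    B ↦ DD
    C ↦ AC
  step 1 ⇒ step 2: DDCCCCCC ⇒ B·B·AC·AC·AC·AC·AC·AC
    D ↦ B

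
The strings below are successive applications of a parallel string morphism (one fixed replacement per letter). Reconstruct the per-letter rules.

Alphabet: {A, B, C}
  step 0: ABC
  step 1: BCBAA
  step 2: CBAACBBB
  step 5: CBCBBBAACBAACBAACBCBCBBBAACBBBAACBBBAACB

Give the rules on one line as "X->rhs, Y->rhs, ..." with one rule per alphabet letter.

A->B, B->CB, C->AA

  step 1 ⇒ step 2: BCBAA ⇒ CB·AA·CB·B·B
    A ↦ B
    B ↦ CB
    C ↦ AA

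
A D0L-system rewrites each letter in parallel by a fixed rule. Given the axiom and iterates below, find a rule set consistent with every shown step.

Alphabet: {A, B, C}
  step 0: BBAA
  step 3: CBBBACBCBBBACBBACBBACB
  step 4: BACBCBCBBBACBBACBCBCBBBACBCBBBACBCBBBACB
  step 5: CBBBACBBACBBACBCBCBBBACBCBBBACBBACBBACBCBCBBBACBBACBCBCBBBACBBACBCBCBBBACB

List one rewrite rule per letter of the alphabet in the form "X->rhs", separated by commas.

  step 4 ⇒ step 5: BACBCBCBBBACBBACBCBCBBBACBCBBBACBCBBBACB ⇒ CB·B·BA·CB·BA·CB·BA·CB·CB·CB·B·BA·CB·CB·B·BA·CB·BA·CB·BA·CB·CB·CB·B·BA·CB·BA·CB·CB·CB·B·BA·CB·BA·CB·CB·CB·B·BA·CB
    A ↦ B
    B ↦ CB
    C ↦ BA

A->B, B->CB, C->BA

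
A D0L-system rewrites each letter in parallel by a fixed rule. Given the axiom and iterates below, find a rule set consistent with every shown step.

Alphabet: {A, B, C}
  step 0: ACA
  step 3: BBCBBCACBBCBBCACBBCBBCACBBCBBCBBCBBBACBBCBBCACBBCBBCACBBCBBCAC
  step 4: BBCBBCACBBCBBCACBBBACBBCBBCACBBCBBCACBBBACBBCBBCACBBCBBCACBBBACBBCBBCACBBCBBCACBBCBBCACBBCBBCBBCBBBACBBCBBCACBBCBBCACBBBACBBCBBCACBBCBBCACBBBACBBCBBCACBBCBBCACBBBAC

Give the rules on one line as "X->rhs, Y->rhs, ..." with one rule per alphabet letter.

  step 3 ⇒ step 4: BBCBBCACBBCBBCACBBCBBCACBBCBBCBBCBBBACBBCBBCACBBCBBCACBBCBBCAC ⇒ BBC·BBC·AC·BBC·BBC·AC·BBB·AC·BBC·BBC·AC·BBC·BBC·AC·BBB·AC·BBC·BBC·AC·BBC·BBC·AC·BBB·AC·BBC·BBC·AC·BBC·BBC·AC·BBC·BBC·AC·BBC·BBC·BBC·BBB·AC·BBC·BBC·AC·BBC·BBC·AC·BBB·AC·BBC·BBC·AC·BBC·BBC·AC·BBB·AC·BBC·BBC·AC·BBC·BBC·AC·BBB·AC
    A ↦ BBB
    B ↦ BBC
    C ↦ AC

A->BBB, B->BBC, C->AC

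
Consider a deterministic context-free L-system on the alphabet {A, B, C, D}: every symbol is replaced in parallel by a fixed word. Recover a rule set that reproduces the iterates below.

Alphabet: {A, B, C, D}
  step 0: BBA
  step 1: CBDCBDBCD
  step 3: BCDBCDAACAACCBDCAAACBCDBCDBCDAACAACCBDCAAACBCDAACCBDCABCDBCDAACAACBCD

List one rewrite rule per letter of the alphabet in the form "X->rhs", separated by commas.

A->BCD, B->CBD, C->AAC, D->CA

  step 0 ⇒ step 1: BBA ⇒ CBD·CBD·BCD
    A ↦ BCD
    B ↦ CBD
    C ↦ AAC  (constrained at step 1)
    D ↦ CA  (constrained at step 1)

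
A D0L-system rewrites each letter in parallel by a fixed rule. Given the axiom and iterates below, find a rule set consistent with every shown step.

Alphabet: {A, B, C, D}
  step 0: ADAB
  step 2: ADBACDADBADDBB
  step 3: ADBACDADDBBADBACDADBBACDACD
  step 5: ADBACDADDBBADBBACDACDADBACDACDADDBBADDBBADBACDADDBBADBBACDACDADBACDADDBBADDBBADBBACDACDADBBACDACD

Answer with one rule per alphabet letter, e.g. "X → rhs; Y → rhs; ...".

A->AD, B->ACD, C->DB, D->B

  step 2 ⇒ step 3: ADBACDADBADDBB ⇒ AD·B·ACD·AD·DB·B·AD·B·ACD·AD·B·B·ACD·ACD
    A ↦ AD
    B ↦ ACD
    C ↦ DB
    D ↦ B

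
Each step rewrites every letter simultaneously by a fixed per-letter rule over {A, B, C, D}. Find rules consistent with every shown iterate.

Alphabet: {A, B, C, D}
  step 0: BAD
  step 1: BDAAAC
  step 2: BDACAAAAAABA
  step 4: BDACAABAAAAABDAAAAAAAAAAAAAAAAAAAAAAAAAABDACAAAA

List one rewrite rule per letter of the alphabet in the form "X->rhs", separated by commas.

A->AA, B->BD, C->BA, D->AC

  step 1 ⇒ step 2: BDAAAC ⇒ BD·AC·AA·AA·AA·BA
    A ↦ AA
    B ↦ BD
    C ↦ BA
    D ↦ AC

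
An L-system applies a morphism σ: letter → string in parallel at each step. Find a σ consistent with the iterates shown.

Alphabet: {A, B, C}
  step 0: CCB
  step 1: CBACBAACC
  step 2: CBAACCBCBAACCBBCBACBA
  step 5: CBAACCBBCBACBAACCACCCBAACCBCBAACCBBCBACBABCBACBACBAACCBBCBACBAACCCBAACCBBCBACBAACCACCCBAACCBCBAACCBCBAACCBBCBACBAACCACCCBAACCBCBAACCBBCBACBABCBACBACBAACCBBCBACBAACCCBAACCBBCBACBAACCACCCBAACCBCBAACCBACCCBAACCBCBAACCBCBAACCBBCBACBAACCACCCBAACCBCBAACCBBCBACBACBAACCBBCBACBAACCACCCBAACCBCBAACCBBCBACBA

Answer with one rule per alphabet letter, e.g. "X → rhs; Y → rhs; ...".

A->B, B->ACC, C->CBA

  step 1 ⇒ step 2: CBACBAACC ⇒ CBA·ACC·B·CBA·ACC·B·B·CBA·CBA
    A ↦ B
    B ↦ ACC
    C ↦ CBA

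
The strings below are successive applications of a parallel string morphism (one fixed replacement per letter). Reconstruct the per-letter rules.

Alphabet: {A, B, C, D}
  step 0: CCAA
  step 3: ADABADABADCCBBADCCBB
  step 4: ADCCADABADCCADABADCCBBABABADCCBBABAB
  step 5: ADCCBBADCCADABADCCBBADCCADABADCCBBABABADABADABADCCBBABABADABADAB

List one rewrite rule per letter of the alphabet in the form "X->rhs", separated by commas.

  step 4 ⇒ step 5: ADCCADABADCCADABADCCBBABABADCCBBABAB ⇒ AD·CC·B·B·AD·CC·AD·AB·AD·CC·B·B·AD·CC·AD·AB·AD·CC·B·B·AB·AB·AD·AB·AD·AB·AD·CC·B·B·AB·AB·AD·AB·AD·AB
    A ↦ AD
    B ↦ AB
    C ↦ B
    D ↦ CC

A->AD, B->AB, C->B, D->CC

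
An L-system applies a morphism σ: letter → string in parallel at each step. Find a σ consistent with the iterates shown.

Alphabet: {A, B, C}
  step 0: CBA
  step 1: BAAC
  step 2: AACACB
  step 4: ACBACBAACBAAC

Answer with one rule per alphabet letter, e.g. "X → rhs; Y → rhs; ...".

A->AC, B->A, C->B

  step 1 ⇒ step 2: BAAC ⇒ A·AC·AC·B
    A ↦ AC
    B ↦ A
    C ↦ B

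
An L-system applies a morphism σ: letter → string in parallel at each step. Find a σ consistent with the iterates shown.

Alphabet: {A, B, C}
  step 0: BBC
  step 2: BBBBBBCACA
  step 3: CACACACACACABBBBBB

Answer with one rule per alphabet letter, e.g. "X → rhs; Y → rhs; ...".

A->B, B->CA, C->BB

  step 2 ⇒ step 3: BBBBBBCACA ⇒ CA·CA·CA·CA·CA·CA·BB·B·BB·B
    A ↦ B
    B ↦ CA
    C ↦ BB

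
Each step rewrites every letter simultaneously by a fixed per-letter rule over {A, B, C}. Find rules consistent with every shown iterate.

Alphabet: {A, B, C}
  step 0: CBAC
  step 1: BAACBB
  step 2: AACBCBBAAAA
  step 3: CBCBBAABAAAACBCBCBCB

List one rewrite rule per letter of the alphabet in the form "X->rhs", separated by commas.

A->CB, B->AA, C->B

  step 2 ⇒ step 3: AACBCBBAAAA ⇒ CB·CB·B·AA·B·AA·AA·CB·CB·CB·CB
    A ↦ CB
    B ↦ AA
    C ↦ B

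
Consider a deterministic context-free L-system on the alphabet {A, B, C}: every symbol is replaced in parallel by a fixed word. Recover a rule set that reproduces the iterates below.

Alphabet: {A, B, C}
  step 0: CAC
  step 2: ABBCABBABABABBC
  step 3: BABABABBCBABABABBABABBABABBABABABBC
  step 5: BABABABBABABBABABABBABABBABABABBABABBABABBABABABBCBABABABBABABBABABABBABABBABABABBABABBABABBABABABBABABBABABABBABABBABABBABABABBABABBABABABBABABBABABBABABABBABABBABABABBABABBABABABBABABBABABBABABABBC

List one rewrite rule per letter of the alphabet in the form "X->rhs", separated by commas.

  step 2 ⇒ step 3: ABBCABBABABABBC ⇒ BAB·AB·AB·BC·BAB·AB·AB·BAB·AB·BAB·AB·BAB·AB·AB·BC
    A ↦ BAB
    B ↦ AB
    C ↦ BC

A->BAB, B->AB, C->BC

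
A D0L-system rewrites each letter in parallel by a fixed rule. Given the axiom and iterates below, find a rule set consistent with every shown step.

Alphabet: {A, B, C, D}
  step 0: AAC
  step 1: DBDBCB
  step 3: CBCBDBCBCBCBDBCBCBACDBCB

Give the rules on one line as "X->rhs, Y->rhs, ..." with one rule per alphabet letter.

A->DB, B->AC, C->CB, D->CC

  step 0 ⇒ step 1: AAC ⇒ DB·DB·CB
    A ↦ DB
    C ↦ CB
    B ↦ AC  (constrained at step 1)
    D ↦ CC  (constrained at step 1)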